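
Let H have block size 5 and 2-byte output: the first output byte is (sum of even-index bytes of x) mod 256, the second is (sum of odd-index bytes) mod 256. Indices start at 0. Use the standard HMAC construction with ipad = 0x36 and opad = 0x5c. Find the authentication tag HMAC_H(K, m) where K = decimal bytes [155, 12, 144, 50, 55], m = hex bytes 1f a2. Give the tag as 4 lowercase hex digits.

5bb4

Key decimal bytes [155, 12, 144, 50, 55] = 9b 0c 90 32 37 is exactly B = 5 bytes: K' = 9b 0c 90 32 37.
K' ⊕ ipad = ad 3a a6 04 01.  K' ⊕ opad = c7 50 cc 6e 6b.
Inner input = (K'⊕ipad) ∥ m = ad 3a a6 04 01 ∥ 1f a2.
Inner hash: even-index sum = 502 mod 256 = 246; odd-index sum = 93 mod 256 = 93 → f6 5d.
Outer input = (K'⊕opad) ∥ inner = c7 50 cc 6e 6b ∥ f6 5d.
Outer hash (tag): even-index sum = 603 mod 256 = 91; odd-index sum = 436 mod 256 = 180 → 5b b4.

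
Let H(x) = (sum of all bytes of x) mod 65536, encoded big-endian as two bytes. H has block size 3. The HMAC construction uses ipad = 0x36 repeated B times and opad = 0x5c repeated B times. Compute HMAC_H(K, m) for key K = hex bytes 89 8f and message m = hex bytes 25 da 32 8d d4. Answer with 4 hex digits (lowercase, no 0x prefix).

Key hex bytes 89 8f is 2 bytes ≤ B = 3; zero-pad to 3 bytes: K' = 89 8f 00.
K' ⊕ ipad = bf b9 36.  K' ⊕ opad = d5 d3 5c.
Inner input = (K'⊕ipad) ∥ m = bf b9 36 ∥ 25 da 32 8d d4.
Inner hash: sum = 191+185+54+37+218+50+141+212 = 1088 → 04 40.
Outer input = (K'⊕opad) ∥ inner = d5 d3 5c ∥ 04 40.
Outer hash (tag): sum = 213+211+92+4+64 = 584 → 02 48.

0248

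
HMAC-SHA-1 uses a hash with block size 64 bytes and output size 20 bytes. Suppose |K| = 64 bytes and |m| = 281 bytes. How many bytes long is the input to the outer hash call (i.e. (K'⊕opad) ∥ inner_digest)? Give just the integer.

84

Key is 64 ≤ 64 bytes, zero-padded: |K'| = 64.
Outer input = (K'⊕opad) ∥ H(inner) → 64 + 20 = 84 bytes.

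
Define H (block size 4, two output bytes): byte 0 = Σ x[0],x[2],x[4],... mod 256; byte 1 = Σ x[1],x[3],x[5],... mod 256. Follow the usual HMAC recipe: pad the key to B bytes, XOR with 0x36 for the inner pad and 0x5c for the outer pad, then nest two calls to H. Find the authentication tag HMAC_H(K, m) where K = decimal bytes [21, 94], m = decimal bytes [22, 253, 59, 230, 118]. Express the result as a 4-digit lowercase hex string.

c5df

Key decimal bytes [21, 94] = 15 5e is 2 bytes ≤ B = 4; zero-pad to 4 bytes: K' = 15 5e 00 00.
K' ⊕ ipad = 23 68 36 36.  K' ⊕ opad = 49 02 5c 5c.
Inner input = (K'⊕ipad) ∥ m = 23 68 36 36 ∥ 16 fd 3b e6 76.
Inner hash: even-index sum = 288 mod 256 = 32; odd-index sum = 641 mod 256 = 129 → 20 81.
Outer input = (K'⊕opad) ∥ inner = 49 02 5c 5c ∥ 20 81.
Outer hash (tag): even-index sum = 197 mod 256 = 197; odd-index sum = 223 mod 256 = 223 → c5 df.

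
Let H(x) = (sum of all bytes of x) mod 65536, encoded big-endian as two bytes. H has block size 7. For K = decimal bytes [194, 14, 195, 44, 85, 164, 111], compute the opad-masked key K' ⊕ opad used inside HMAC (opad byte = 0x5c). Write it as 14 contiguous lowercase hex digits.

9e529f7009f833

Key decimal bytes [194, 14, 195, 44, 85, 164, 111] = c2 0e c3 2c 55 a4 6f is exactly B = 7 bytes: K' = c2 0e c3 2c 55 a4 6f.
XOR each byte with 0x5c: c2⊕5c=9e, 0e⊕5c=52, c3⊕5c=9f, 2c⊕5c=70, 55⊕5c=09, a4⊕5c=f8, 6f⊕5c=33.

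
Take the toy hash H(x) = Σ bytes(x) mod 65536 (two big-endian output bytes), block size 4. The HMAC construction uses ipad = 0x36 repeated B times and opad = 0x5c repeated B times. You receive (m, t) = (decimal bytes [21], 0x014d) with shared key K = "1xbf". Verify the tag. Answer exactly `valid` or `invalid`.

invalid

Key "1xbf" = 31 78 62 66 is exactly B = 4 bytes: K' = 31 78 62 66.
K' ⊕ ipad = 07 4e 54 50; K' ⊕ opad = 6d 24 3e 3a.
Inner hash: sum = 7+78+84+80+21 = 270 → 01 0e.
Outer hash (recomputed tag): sum = 109+36+62+58+1+14 = 280 → 01 18.
Recomputed tag = 0118; claimed = 014d → mismatch.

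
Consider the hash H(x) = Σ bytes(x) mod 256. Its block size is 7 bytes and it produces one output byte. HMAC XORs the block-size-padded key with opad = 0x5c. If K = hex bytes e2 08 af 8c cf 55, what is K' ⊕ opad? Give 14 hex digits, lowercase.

Key hex bytes e2 08 af 8c cf 55 is 6 bytes ≤ B = 7; zero-pad to 7 bytes: K' = e2 08 af 8c cf 55 00.
XOR each byte with 0x5c: e2⊕5c=be, 08⊕5c=54, af⊕5c=f3, 8c⊕5c=d0, cf⊕5c=93, 55⊕5c=09, 00⊕5c=5c.

be54f3d093095c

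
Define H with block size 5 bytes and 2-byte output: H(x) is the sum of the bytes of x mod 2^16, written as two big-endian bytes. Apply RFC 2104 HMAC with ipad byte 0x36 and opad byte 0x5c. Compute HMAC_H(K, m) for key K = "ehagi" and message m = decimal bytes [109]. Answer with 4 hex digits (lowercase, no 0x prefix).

0141

Key "ehagi" = 65 68 61 67 69 is exactly B = 5 bytes: K' = 65 68 61 67 69.
K' ⊕ ipad = 53 5e 57 51 5f.  K' ⊕ opad = 39 34 3d 3b 35.
Inner input = (K'⊕ipad) ∥ m = 53 5e 57 51 5f ∥ 6d.
Inner hash: sum = 83+94+87+81+95+109 = 549 → 02 25.
Outer input = (K'⊕opad) ∥ inner = 39 34 3d 3b 35 ∥ 02 25.
Outer hash (tag): sum = 57+52+61+59+53+2+37 = 321 → 01 41.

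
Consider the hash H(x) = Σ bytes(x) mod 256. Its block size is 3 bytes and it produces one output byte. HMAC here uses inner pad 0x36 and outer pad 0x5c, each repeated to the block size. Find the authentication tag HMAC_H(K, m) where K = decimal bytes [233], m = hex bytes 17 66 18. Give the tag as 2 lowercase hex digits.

4d

Key decimal bytes [233] = e9 is 1 byte ≤ B = 3; zero-pad to 3 bytes: K' = e9 00 00.
K' ⊕ ipad = df 36 36.  K' ⊕ opad = b5 5c 5c.
Inner input = (K'⊕ipad) ∥ m = df 36 36 ∥ 17 66 18.
Inner hash: sum = 223+54+54+23+102+24 = 480; mod 256 = 224 → e0.
Outer input = (K'⊕opad) ∥ inner = b5 5c 5c ∥ e0.
Outer hash (tag): sum = 181+92+92+224 = 589; mod 256 = 77 → 4d.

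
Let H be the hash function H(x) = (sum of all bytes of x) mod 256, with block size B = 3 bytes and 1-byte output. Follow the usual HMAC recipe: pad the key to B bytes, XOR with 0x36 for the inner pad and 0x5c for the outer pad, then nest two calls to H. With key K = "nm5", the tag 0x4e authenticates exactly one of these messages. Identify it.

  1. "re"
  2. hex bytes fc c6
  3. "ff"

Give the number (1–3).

Key "nm5" = 6e 6d 35 is exactly B = 3 bytes: K' = 6e 6d 35.
K' ⊕ ipad = 58 5b 03; K' ⊕ opad = 32 31 69.
m1: inner = H(58 5b 03 72 65) = 8d; tag = H(32 31 69 8d) = 59
m2: inner = H(58 5b 03 fc c6) = 78; tag = H(32 31 69 78) = 44
m3: inner = H(58 5b 03 66 66) = 82; tag = H(32 31 69 82) = 4e ← matches

3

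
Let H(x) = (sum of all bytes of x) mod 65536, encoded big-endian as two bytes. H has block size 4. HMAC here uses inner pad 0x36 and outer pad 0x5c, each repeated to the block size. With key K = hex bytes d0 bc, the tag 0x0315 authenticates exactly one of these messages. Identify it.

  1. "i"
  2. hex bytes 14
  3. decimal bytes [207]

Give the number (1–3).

Key hex bytes d0 bc is 2 bytes ≤ B = 4; zero-pad to 4 bytes: K' = d0 bc 00 00.
K' ⊕ ipad = e6 8a 36 36; K' ⊕ opad = 8c e0 5c 5c.
m1: inner = H(e6 8a 36 36 69) = 02 45; tag = H(8c e0 5c 5c 02 45) = 026b
m2: inner = H(e6 8a 36 36 14) = 01 f0; tag = H(8c e0 5c 5c 01 f0) = 0315 ← matches
m3: inner = H(e6 8a 36 36 cf) = 02 ab; tag = H(8c e0 5c 5c 02 ab) = 02d1

2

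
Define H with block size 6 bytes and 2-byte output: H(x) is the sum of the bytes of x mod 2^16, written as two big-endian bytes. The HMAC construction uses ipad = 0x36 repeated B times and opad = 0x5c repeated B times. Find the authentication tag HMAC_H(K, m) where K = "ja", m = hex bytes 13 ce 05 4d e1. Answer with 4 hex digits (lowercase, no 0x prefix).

0285

Key "ja" = 6a 61 is 2 bytes ≤ B = 6; zero-pad to 6 bytes: K' = 6a 61 00 00 00 00.
K' ⊕ ipad = 5c 57 36 36 36 36.  K' ⊕ opad = 36 3d 5c 5c 5c 5c.
Inner input = (K'⊕ipad) ∥ m = 5c 57 36 36 36 36 ∥ 13 ce 05 4d e1.
Inner hash: sum = 92+87+54+54+54+54+19+206+5+77+225 = 927 → 03 9f.
Outer input = (K'⊕opad) ∥ inner = 36 3d 5c 5c 5c 5c ∥ 03 9f.
Outer hash (tag): sum = 54+61+92+92+92+92+3+159 = 645 → 02 85.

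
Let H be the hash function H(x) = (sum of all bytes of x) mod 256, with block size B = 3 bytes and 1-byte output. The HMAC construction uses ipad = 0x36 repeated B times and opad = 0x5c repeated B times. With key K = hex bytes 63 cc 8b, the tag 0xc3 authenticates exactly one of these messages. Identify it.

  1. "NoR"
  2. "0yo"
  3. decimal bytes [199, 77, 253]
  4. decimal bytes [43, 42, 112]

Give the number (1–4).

3

Key hex bytes 63 cc 8b is exactly B = 3 bytes: K' = 63 cc 8b.
K' ⊕ ipad = 55 fa bd; K' ⊕ opad = 3f 90 d7.
m1: inner = H(55 fa bd 4e 6f 52) = 1b; tag = H(3f 90 d7 1b) = c1
m2: inner = H(55 fa bd 30 79 6f) = 24; tag = H(3f 90 d7 24) = ca
m3: inner = H(55 fa bd c7 4d fd) = 1d; tag = H(3f 90 d7 1d) = c3 ← matches
m4: inner = H(55 fa bd 2b 2a 70) = d1; tag = H(3f 90 d7 d1) = 77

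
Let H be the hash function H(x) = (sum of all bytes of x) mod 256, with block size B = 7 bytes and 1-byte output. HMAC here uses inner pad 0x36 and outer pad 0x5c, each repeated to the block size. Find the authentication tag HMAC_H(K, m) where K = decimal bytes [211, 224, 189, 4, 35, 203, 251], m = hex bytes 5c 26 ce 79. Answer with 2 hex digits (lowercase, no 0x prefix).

Key decimal bytes [211, 224, 189, 4, 35, 203, 251] = d3 e0 bd 04 23 cb fb is exactly B = 7 bytes: K' = d3 e0 bd 04 23 cb fb.
K' ⊕ ipad = e5 d6 8b 32 15 fd cd.  K' ⊕ opad = 8f bc e1 58 7f 97 a7.
Inner input = (K'⊕ipad) ∥ m = e5 d6 8b 32 15 fd cd ∥ 5c 26 ce 79.
Inner hash: sum = 229+214+139+50+21+253+205+92+38+206+121 = 1568; mod 256 = 32 → 20.
Outer input = (K'⊕opad) ∥ inner = 8f bc e1 58 7f 97 a7 ∥ 20.
Outer hash (tag): sum = 143+188+225+88+127+151+167+32 = 1121; mod 256 = 97 → 61.

61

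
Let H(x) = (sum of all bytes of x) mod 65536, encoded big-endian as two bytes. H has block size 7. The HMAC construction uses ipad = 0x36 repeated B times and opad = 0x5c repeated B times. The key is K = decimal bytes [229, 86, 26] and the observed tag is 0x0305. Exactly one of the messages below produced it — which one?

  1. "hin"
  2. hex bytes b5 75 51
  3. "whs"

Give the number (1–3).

3

Key decimal bytes [229, 86, 26] = e5 56 1a is 3 bytes ≤ B = 7; zero-pad to 7 bytes: K' = e5 56 1a 00 00 00 00.
K' ⊕ ipad = d3 60 2c 36 36 36 36; K' ⊕ opad = b9 0a 46 5c 5c 5c 5c.
m1: inner = H(d3 60 2c 36 36 36 36 68 69 6e) = 03 76; tag = H(b9 0a 46 5c 5c 5c 5c 03 76) = 02f2
m2: inner = H(d3 60 2c 36 36 36 36 b5 75 51) = 03 b2; tag = H(b9 0a 46 5c 5c 5c 5c 03 b2) = 032e
m3: inner = H(d3 60 2c 36 36 36 36 77 68 73) = 03 89; tag = H(b9 0a 46 5c 5c 5c 5c 03 89) = 0305 ← matches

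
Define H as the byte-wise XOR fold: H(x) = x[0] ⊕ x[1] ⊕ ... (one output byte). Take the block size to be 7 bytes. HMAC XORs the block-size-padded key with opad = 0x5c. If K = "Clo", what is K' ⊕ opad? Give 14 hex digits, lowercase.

1f30335c5c5c5c

Key "Clo" = 43 6c 6f is 3 bytes ≤ B = 7; zero-pad to 7 bytes: K' = 43 6c 6f 00 00 00 00.
XOR each byte with 0x5c: 43⊕5c=1f, 6c⊕5c=30, 6f⊕5c=33, 00⊕5c=5c, 00⊕5c=5c, 00⊕5c=5c, 00⊕5c=5c.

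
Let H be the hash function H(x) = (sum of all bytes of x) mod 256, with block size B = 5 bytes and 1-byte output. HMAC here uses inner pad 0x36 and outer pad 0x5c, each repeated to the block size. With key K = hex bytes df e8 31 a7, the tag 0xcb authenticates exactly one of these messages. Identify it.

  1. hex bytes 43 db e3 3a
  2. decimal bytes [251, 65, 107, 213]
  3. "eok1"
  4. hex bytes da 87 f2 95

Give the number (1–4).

1

Key hex bytes df e8 31 a7 is 4 bytes ≤ B = 5; zero-pad to 5 bytes: K' = df e8 31 a7 00.
K' ⊕ ipad = e9 de 07 91 36; K' ⊕ opad = 83 b4 6d fb 5c.
m1: inner = H(e9 de 07 91 36 43 db e3 3a) = d0; tag = H(83 b4 6d fb 5c d0) = cb ← matches
m2: inner = H(e9 de 07 91 36 fb 41 6b d5) = 11; tag = H(83 b4 6d fb 5c 11) = 0c
m3: inner = H(e9 de 07 91 36 65 6f 6b 31) = 05; tag = H(83 b4 6d fb 5c 05) = 00
m4: inner = H(e9 de 07 91 36 da 87 f2 95) = 7d; tag = H(83 b4 6d fb 5c 7d) = 78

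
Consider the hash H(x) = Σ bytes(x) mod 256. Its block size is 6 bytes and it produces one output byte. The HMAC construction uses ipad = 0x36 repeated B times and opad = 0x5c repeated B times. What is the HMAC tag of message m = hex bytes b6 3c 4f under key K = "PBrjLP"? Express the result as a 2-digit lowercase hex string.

45

Key "PBrjLP" = 50 42 72 6a 4c 50 is exactly B = 6 bytes: K' = 50 42 72 6a 4c 50.
K' ⊕ ipad = 66 74 44 5c 7a 66.  K' ⊕ opad = 0c 1e 2e 36 10 0c.
Inner input = (K'⊕ipad) ∥ m = 66 74 44 5c 7a 66 ∥ b6 3c 4f.
Inner hash: sum = 102+116+68+92+122+102+182+60+79 = 923; mod 256 = 155 → 9b.
Outer input = (K'⊕opad) ∥ inner = 0c 1e 2e 36 10 0c ∥ 9b.
Outer hash (tag): sum = 12+30+46+54+16+12+155 = 325; mod 256 = 69 → 45.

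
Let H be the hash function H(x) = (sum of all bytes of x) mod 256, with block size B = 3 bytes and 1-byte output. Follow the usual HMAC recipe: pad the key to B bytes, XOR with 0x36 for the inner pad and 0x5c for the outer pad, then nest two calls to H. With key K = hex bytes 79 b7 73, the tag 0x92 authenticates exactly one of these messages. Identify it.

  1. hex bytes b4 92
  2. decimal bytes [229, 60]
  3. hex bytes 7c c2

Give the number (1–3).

Key hex bytes 79 b7 73 is exactly B = 3 bytes: K' = 79 b7 73.
K' ⊕ ipad = 4f 81 45; K' ⊕ opad = 25 eb 2f.
m1: inner = H(4f 81 45 b4 92) = 5b; tag = H(25 eb 2f 5b) = 9a
m2: inner = H(4f 81 45 e5 3c) = 36; tag = H(25 eb 2f 36) = 75
m3: inner = H(4f 81 45 7c c2) = 53; tag = H(25 eb 2f 53) = 92 ← matches

3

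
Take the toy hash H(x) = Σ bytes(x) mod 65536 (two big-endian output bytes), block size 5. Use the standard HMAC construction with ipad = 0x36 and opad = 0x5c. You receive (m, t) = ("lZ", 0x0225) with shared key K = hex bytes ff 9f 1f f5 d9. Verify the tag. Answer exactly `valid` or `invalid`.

Key hex bytes ff 9f 1f f5 d9 is exactly B = 5 bytes: K' = ff 9f 1f f5 d9.
K' ⊕ ipad = c9 a9 29 c3 ef; K' ⊕ opad = a3 c3 43 a9 85.
Inner hash: sum = 201+169+41+195+239+108+90 = 1043 → 04 13.
Outer hash (recomputed tag): sum = 163+195+67+169+133+4+19 = 750 → 02 ee.
Recomputed tag = 02ee; claimed = 0225 → mismatch.

invalid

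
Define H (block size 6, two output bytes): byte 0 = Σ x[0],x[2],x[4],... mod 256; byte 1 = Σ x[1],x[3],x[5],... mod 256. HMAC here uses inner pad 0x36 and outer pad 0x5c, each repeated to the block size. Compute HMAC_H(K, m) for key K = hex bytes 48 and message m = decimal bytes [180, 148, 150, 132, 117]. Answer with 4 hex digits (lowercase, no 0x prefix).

Key hex bytes 48 is 1 byte ≤ B = 6; zero-pad to 6 bytes: K' = 48 00 00 00 00 00.
K' ⊕ ipad = 7e 36 36 36 36 36.  K' ⊕ opad = 14 5c 5c 5c 5c 5c.
Inner input = (K'⊕ipad) ∥ m = 7e 36 36 36 36 36 ∥ b4 94 96 84 75.
Inner hash: even-index sum = 681 mod 256 = 169; odd-index sum = 442 mod 256 = 186 → a9 ba.
Outer input = (K'⊕opad) ∥ inner = 14 5c 5c 5c 5c 5c ∥ a9 ba.
Outer hash (tag): even-index sum = 373 mod 256 = 117; odd-index sum = 462 mod 256 = 206 → 75 ce.

75ce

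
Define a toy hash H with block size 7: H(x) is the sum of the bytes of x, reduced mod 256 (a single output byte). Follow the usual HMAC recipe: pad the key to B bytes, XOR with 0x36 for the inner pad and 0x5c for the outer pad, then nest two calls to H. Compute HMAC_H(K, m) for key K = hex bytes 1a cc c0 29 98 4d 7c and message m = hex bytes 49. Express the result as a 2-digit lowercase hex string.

Key hex bytes 1a cc c0 29 98 4d 7c is exactly B = 7 bytes: K' = 1a cc c0 29 98 4d 7c.
K' ⊕ ipad = 2c fa f6 1f ae 7b 4a.  K' ⊕ opad = 46 90 9c 75 c4 11 20.
Inner input = (K'⊕ipad) ∥ m = 2c fa f6 1f ae 7b 4a ∥ 49.
Inner hash: sum = 44+250+246+31+174+123+74+73 = 1015; mod 256 = 247 → f7.
Outer input = (K'⊕opad) ∥ inner = 46 90 9c 75 c4 11 20 ∥ f7.
Outer hash (tag): sum = 70+144+156+117+196+17+32+247 = 979; mod 256 = 211 → d3.

d3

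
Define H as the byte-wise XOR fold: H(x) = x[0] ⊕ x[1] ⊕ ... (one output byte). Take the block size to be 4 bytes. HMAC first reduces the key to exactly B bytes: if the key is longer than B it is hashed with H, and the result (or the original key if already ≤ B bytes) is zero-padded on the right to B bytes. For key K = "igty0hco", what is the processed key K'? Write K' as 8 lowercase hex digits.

|K| = 8 > B = 4, so first hash the key.
H(K): XOR 69⊕67⊕74⊕79⊕30⊕68⊕63⊕6f = 57.
Zero-pad H(K) = 57 to 4 bytes: K' = 57 00 00 00.

57000000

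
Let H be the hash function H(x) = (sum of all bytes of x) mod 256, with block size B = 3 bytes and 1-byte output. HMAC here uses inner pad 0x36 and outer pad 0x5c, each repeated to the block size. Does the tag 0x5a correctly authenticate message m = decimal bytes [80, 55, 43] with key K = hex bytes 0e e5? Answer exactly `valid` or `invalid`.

valid

Key hex bytes 0e e5 is 2 bytes ≤ B = 3; zero-pad to 3 bytes: K' = 0e e5 00.
K' ⊕ ipad = 38 d3 36; K' ⊕ opad = 52 b9 5c.
Inner hash: sum = 56+211+54+80+55+43 = 499; mod 256 = 243 → f3.
Outer hash (recomputed tag): sum = 82+185+92+243 = 602; mod 256 = 90 → 5a.
Recomputed tag = 5a; claimed = 5a → match.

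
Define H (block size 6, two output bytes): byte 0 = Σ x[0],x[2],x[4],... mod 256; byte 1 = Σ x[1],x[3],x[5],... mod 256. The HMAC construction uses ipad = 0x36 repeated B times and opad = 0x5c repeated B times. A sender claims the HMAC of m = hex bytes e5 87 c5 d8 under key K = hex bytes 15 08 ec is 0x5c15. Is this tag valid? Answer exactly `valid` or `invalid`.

Key hex bytes 15 08 ec is 3 bytes ≤ B = 6; zero-pad to 6 bytes: K' = 15 08 ec 00 00 00.
K' ⊕ ipad = 23 3e da 36 36 36; K' ⊕ opad = 49 54 b0 5c 5c 5c.
Inner hash: even-index sum = 733 mod 256 = 221; odd-index sum = 521 mod 256 = 9 → dd 09.
Outer hash (recomputed tag): even-index sum = 562 mod 256 = 50; odd-index sum = 277 mod 256 = 21 → 32 15.
Recomputed tag = 3215; claimed = 5c15 → mismatch.

invalid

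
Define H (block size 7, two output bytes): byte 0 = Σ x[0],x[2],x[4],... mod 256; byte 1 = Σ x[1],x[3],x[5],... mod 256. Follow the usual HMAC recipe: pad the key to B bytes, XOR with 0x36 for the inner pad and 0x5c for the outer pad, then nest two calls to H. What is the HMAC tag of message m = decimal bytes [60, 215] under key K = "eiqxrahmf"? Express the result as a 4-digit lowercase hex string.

Key "eiqxrahmf" = 65 69 71 78 72 61 68 6d 66 is 9 bytes > B = 7, so hash it first: H(key) = 16 af, then zero-pad to 7 bytes: K' = 16 af 00 00 00 00 00.
K' ⊕ ipad = 20 99 36 36 36 36 36.  K' ⊕ opad = 4a f3 5c 5c 5c 5c 5c.
Inner input = (K'⊕ipad) ∥ m = 20 99 36 36 36 36 36 ∥ 3c d7.
Inner hash: even-index sum = 409 mod 256 = 153; odd-index sum = 321 mod 256 = 65 → 99 41.
Outer input = (K'⊕opad) ∥ inner = 4a f3 5c 5c 5c 5c 5c ∥ 99 41.
Outer hash (tag): even-index sum = 415 mod 256 = 159; odd-index sum = 580 mod 256 = 68 → 9f 44.

9f44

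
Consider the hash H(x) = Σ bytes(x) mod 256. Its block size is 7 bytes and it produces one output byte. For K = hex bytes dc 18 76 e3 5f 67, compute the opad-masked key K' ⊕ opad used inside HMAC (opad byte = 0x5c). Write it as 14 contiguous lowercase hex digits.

80442abf033b5c

Key hex bytes dc 18 76 e3 5f 67 is 6 bytes ≤ B = 7; zero-pad to 7 bytes: K' = dc 18 76 e3 5f 67 00.
XOR each byte with 0x5c: dc⊕5c=80, 18⊕5c=44, 76⊕5c=2a, e3⊕5c=bf, 5f⊕5c=03, 67⊕5c=3b, 00⊕5c=5c.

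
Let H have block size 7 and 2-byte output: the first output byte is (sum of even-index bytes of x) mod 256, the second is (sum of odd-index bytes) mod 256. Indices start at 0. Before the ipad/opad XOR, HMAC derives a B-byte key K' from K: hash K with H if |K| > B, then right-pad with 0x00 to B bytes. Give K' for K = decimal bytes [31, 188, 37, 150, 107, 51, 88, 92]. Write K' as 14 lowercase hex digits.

|K| = 8 > B = 7, so first hash the key.
H(K): even-index sum = 263 mod 256 = 7; odd-index sum = 481 mod 256 = 225 → 07 e1.
Zero-pad H(K) = 07 e1 to 7 bytes: K' = 07 e1 00 00 00 00 00.

07e10000000000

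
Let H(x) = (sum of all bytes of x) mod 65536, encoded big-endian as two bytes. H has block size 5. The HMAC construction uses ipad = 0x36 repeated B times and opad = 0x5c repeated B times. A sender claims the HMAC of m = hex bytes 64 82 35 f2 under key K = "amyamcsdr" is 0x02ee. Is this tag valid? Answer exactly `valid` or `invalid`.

valid

Key "amyamcsdr" = 61 6d 79 61 6d 63 73 64 72 is 9 bytes > B = 5, so hash it first: H(key) = 03 c1, then zero-pad to 5 bytes: K' = 03 c1 00 00 00.
K' ⊕ ipad = 35 f7 36 36 36; K' ⊕ opad = 5f 9d 5c 5c 5c.
Inner hash: sum = 53+247+54+54+54+100+130+53+242 = 987 → 03 db.
Outer hash (recomputed tag): sum = 95+157+92+92+92+3+219 = 750 → 02 ee.
Recomputed tag = 02ee; claimed = 02ee → match.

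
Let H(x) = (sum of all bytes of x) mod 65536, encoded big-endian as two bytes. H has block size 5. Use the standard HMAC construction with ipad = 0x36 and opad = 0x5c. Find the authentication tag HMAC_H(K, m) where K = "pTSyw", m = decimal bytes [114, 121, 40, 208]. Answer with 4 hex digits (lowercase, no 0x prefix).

0116

Key "pTSyw" = 70 54 53 79 77 is exactly B = 5 bytes: K' = 70 54 53 79 77.
K' ⊕ ipad = 46 62 65 4f 41.  K' ⊕ opad = 2c 08 0f 25 2b.
Inner input = (K'⊕ipad) ∥ m = 46 62 65 4f 41 ∥ 72 79 28 d0.
Inner hash: sum = 70+98+101+79+65+114+121+40+208 = 896 → 03 80.
Outer input = (K'⊕opad) ∥ inner = 2c 08 0f 25 2b ∥ 03 80.
Outer hash (tag): sum = 44+8+15+37+43+3+128 = 278 → 01 16.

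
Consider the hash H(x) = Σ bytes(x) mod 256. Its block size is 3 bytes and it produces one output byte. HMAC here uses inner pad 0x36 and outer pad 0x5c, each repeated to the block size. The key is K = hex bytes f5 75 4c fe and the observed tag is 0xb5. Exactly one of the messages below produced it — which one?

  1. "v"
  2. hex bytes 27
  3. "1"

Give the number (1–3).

2

Key hex bytes f5 75 4c fe is 4 bytes > B = 3, so hash it first: H(key) = b4, then zero-pad to 3 bytes: K' = b4 00 00.
K' ⊕ ipad = 82 36 36; K' ⊕ opad = e8 5c 5c.
m1: inner = H(82 36 36 76) = 64; tag = H(e8 5c 5c 64) = 04
m2: inner = H(82 36 36 27) = 15; tag = H(e8 5c 5c 15) = b5 ← matches
m3: inner = H(82 36 36 31) = 1f; tag = H(e8 5c 5c 1f) = bf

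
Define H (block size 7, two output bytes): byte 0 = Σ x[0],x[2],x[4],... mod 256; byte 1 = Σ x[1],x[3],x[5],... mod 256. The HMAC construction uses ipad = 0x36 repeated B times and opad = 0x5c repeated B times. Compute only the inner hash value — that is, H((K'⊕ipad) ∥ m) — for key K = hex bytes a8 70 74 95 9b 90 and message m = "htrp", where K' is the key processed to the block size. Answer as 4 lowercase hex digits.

Key hex bytes a8 70 74 95 9b 90 is 6 bytes ≤ B = 7; zero-pad to 7 bytes: K' = a8 70 74 95 9b 90 00.
K' ⊕ ipad = 9e 46 42 a3 ad a6 36.
Inner input = 9e 46 42 a3 ad a6 36 ∥ 68 74 72 70.
Inner hash: even-index sum = 679 mod 256 = 167; odd-index sum = 617 mod 256 = 105 → a7 69.

a769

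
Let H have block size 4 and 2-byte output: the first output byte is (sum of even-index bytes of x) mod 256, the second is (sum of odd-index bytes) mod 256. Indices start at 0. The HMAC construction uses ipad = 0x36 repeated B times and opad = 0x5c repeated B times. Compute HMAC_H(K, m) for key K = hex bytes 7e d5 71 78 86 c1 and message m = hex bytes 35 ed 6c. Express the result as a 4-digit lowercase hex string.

Key hex bytes 7e d5 71 78 86 c1 is 6 bytes > B = 4, so hash it first: H(key) = 75 0e, then zero-pad to 4 bytes: K' = 75 0e 00 00.
K' ⊕ ipad = 43 38 36 36.  K' ⊕ opad = 29 52 5c 5c.
Inner input = (K'⊕ipad) ∥ m = 43 38 36 36 ∥ 35 ed 6c.
Inner hash: even-index sum = 282 mod 256 = 26; odd-index sum = 347 mod 256 = 91 → 1a 5b.
Outer input = (K'⊕opad) ∥ inner = 29 52 5c 5c ∥ 1a 5b.
Outer hash (tag): even-index sum = 159 mod 256 = 159; odd-index sum = 265 mod 256 = 9 → 9f 09.

9f09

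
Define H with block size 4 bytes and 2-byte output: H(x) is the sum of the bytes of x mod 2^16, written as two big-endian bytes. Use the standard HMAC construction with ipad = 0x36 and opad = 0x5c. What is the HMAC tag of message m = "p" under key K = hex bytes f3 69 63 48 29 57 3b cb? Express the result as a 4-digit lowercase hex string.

02b5

Key hex bytes f3 69 63 48 29 57 3b cb is 8 bytes > B = 4, so hash it first: H(key) = 03 8d, then zero-pad to 4 bytes: K' = 03 8d 00 00.
K' ⊕ ipad = 35 bb 36 36.  K' ⊕ opad = 5f d1 5c 5c.
Inner input = (K'⊕ipad) ∥ m = 35 bb 36 36 ∥ 70.
Inner hash: sum = 53+187+54+54+112 = 460 → 01 cc.
Outer input = (K'⊕opad) ∥ inner = 5f d1 5c 5c ∥ 01 cc.
Outer hash (tag): sum = 95+209+92+92+1+204 = 693 → 02 b5.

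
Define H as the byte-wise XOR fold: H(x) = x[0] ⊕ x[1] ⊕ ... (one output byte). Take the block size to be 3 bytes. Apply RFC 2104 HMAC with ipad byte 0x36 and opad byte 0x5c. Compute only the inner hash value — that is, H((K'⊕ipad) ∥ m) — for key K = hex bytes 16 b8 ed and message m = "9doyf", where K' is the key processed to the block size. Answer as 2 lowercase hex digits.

58

Key hex bytes 16 b8 ed is exactly B = 3 bytes: K' = 16 b8 ed.
K' ⊕ ipad = 20 8e db.
Inner input = 20 8e db ∥ 39 64 6f 79 66.
Inner hash: XOR 20⊕8e⊕db⊕39⊕64⊕6f⊕79⊕66 = 58.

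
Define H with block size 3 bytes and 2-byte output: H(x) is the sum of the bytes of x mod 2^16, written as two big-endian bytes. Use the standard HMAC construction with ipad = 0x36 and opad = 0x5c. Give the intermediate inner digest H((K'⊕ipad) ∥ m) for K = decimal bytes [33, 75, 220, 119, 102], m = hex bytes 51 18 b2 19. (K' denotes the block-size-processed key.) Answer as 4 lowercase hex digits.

Key decimal bytes [33, 75, 220, 119, 102] = 21 4b dc 77 66 is 5 bytes > B = 3, so hash it first: H(key) = 02 25, then zero-pad to 3 bytes: K' = 02 25 00.
K' ⊕ ipad = 34 13 36.
Inner input = 34 13 36 ∥ 51 18 b2 19.
Inner hash: sum = 52+19+54+81+24+178+25 = 433 → 01 b1.

01b1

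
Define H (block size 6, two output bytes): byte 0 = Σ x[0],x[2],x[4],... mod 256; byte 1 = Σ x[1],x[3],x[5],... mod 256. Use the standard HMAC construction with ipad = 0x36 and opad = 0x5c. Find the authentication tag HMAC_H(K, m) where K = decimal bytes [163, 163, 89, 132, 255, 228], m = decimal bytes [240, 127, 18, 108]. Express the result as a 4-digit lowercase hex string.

7693

Key decimal bytes [163, 163, 89, 132, 255, 228] = a3 a3 59 84 ff e4 is exactly B = 6 bytes: K' = a3 a3 59 84 ff e4.
K' ⊕ ipad = 95 95 6f b2 c9 d2.  K' ⊕ opad = ff ff 05 d8 a3 b8.
Inner input = (K'⊕ipad) ∥ m = 95 95 6f b2 c9 d2 ∥ f0 7f 12 6c.
Inner hash: even-index sum = 719 mod 256 = 207; odd-index sum = 772 mod 256 = 4 → cf 04.
Outer input = (K'⊕opad) ∥ inner = ff ff 05 d8 a3 b8 ∥ cf 04.
Outer hash (tag): even-index sum = 630 mod 256 = 118; odd-index sum = 659 mod 256 = 147 → 76 93.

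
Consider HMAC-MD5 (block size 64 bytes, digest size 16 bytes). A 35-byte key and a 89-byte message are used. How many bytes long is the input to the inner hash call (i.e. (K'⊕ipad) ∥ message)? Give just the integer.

Key is 35 ≤ 64 bytes, zero-padded: |K'| = 64.
Inner input = (K'⊕ipad) ∥ m → 64 + 89 = 153 bytes.

153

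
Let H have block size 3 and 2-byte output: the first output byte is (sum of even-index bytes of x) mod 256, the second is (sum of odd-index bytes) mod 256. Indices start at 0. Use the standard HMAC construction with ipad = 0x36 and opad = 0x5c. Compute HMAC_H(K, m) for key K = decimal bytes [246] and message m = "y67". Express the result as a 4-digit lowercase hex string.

Key decimal bytes [246] = f6 is 1 byte ≤ B = 3; zero-pad to 3 bytes: K' = f6 00 00.
K' ⊕ ipad = c0 36 36.  K' ⊕ opad = aa 5c 5c.
Inner input = (K'⊕ipad) ∥ m = c0 36 36 ∥ 79 36 37.
Inner hash: even-index sum = 300 mod 256 = 44; odd-index sum = 230 mod 256 = 230 → 2c e6.
Outer input = (K'⊕opad) ∥ inner = aa 5c 5c ∥ 2c e6.
Outer hash (tag): even-index sum = 492 mod 256 = 236; odd-index sum = 136 mod 256 = 136 → ec 88.

ec88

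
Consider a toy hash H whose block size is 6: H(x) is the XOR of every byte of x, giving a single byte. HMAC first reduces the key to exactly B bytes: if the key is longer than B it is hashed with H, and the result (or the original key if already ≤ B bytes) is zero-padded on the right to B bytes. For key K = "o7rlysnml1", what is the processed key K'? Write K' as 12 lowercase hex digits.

120000000000

|K| = 10 > B = 6, so first hash the key.
H(K): XOR 6f⊕37⊕72⊕6c⊕79⊕73⊕6e⊕6d⊕6c⊕31 = 12.
Zero-pad H(K) = 12 to 6 bytes: K' = 12 00 00 00 00 00.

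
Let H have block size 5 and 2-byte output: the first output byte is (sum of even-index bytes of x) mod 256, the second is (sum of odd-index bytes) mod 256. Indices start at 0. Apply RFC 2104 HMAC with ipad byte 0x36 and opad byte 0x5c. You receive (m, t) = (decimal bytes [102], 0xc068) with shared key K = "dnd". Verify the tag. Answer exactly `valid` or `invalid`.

valid

Key "dnd" = 64 6e 64 is 3 bytes ≤ B = 5; zero-pad to 5 bytes: K' = 64 6e 64 00 00.
K' ⊕ ipad = 52 58 52 36 36; K' ⊕ opad = 38 32 38 5c 5c.
Inner hash: even-index sum = 218 mod 256 = 218; odd-index sum = 244 mod 256 = 244 → da f4.
Outer hash (recomputed tag): even-index sum = 448 mod 256 = 192; odd-index sum = 360 mod 256 = 104 → c0 68.
Recomputed tag = c068; claimed = c068 → match.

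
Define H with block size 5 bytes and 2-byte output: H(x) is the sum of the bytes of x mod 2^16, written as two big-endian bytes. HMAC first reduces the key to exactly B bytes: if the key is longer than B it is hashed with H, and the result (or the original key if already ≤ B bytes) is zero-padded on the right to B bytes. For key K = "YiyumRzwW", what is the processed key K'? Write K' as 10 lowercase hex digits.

03b7000000

|K| = 9 > B = 5, so first hash the key.
H(K): sum = 89+105+121+117+109+82+122+119+87 = 951 → 03 b7.
Zero-pad H(K) = 03 b7 to 5 bytes: K' = 03 b7 00 00 00.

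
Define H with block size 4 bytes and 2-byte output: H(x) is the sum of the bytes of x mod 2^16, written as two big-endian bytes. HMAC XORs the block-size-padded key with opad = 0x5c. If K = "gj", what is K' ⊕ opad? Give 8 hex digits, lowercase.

Key "gj" = 67 6a is 2 bytes ≤ B = 4; zero-pad to 4 bytes: K' = 67 6a 00 00.
XOR each byte with 0x5c: 67⊕5c=3b, 6a⊕5c=36, 00⊕5c=5c, 00⊕5c=5c.

3b365c5c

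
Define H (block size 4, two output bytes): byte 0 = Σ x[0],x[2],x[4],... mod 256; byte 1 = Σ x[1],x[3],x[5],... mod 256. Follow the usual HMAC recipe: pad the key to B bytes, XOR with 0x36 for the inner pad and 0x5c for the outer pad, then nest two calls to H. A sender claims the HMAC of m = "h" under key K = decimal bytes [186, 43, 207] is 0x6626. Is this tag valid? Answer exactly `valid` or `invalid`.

valid

Key decimal bytes [186, 43, 207] = ba 2b cf is 3 bytes ≤ B = 4; zero-pad to 4 bytes: K' = ba 2b cf 00.
K' ⊕ ipad = 8c 1d f9 36; K' ⊕ opad = e6 77 93 5c.
Inner hash: even-index sum = 493 mod 256 = 237; odd-index sum = 83 mod 256 = 83 → ed 53.
Outer hash (recomputed tag): even-index sum = 614 mod 256 = 102; odd-index sum = 294 mod 256 = 38 → 66 26.
Recomputed tag = 6626; claimed = 6626 → match.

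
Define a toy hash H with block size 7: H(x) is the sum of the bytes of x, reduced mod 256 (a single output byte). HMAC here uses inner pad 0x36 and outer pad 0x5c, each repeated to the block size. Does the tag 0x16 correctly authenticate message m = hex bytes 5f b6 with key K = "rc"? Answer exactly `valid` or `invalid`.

Key "rc" = 72 63 is 2 bytes ≤ B = 7; zero-pad to 7 bytes: K' = 72 63 00 00 00 00 00.
K' ⊕ ipad = 44 55 36 36 36 36 36; K' ⊕ opad = 2e 3f 5c 5c 5c 5c 5c.
Inner hash: sum = 68+85+54+54+54+54+54+95+182 = 700; mod 256 = 188 → bc.
Outer hash (recomputed tag): sum = 46+63+92+92+92+92+92+188 = 757; mod 256 = 245 → f5.
Recomputed tag = f5; claimed = 16 → mismatch.

invalid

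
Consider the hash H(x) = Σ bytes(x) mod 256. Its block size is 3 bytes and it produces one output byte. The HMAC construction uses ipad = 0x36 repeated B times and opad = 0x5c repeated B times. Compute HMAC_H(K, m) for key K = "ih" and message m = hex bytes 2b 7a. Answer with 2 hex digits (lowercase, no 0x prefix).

5d

Key "ih" = 69 68 is 2 bytes ≤ B = 3; zero-pad to 3 bytes: K' = 69 68 00.
K' ⊕ ipad = 5f 5e 36.  K' ⊕ opad = 35 34 5c.
Inner input = (K'⊕ipad) ∥ m = 5f 5e 36 ∥ 2b 7a.
Inner hash: sum = 95+94+54+43+122 = 408; mod 256 = 152 → 98.
Outer input = (K'⊕opad) ∥ inner = 35 34 5c ∥ 98.
Outer hash (tag): sum = 53+52+92+152 = 349; mod 256 = 93 → 5d.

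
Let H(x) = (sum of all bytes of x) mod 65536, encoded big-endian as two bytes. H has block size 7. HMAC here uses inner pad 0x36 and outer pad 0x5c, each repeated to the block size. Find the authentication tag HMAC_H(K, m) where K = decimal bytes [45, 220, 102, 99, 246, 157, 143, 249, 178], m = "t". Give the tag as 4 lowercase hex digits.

0348

Key decimal bytes [45, 220, 102, 99, 246, 157, 143, 249, 178] = 2d dc 66 63 f6 9d 8f f9 b2 is 9 bytes > B = 7, so hash it first: H(key) = 05 9f, then zero-pad to 7 bytes: K' = 05 9f 00 00 00 00 00.
K' ⊕ ipad = 33 a9 36 36 36 36 36.  K' ⊕ opad = 59 c3 5c 5c 5c 5c 5c.
Inner input = (K'⊕ipad) ∥ m = 33 a9 36 36 36 36 36 ∥ 74.
Inner hash: sum = 51+169+54+54+54+54+54+116 = 606 → 02 5e.
Outer input = (K'⊕opad) ∥ inner = 59 c3 5c 5c 5c 5c 5c ∥ 02 5e.
Outer hash (tag): sum = 89+195+92+92+92+92+92+2+94 = 840 → 03 48.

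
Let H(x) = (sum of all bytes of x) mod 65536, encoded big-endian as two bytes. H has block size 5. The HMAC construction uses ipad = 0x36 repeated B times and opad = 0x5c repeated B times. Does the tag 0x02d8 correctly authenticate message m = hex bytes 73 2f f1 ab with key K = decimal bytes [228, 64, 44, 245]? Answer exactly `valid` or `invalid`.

Key decimal bytes [228, 64, 44, 245] = e4 40 2c f5 is 4 bytes ≤ B = 5; zero-pad to 5 bytes: K' = e4 40 2c f5 00.
K' ⊕ ipad = d2 76 1a c3 36; K' ⊕ opad = b8 1c 70 a9 5c.
Inner hash: sum = 210+118+26+195+54+115+47+241+171 = 1177 → 04 99.
Outer hash (recomputed tag): sum = 184+28+112+169+92+4+153 = 742 → 02 e6.
Recomputed tag = 02e6; claimed = 02d8 → mismatch.

invalid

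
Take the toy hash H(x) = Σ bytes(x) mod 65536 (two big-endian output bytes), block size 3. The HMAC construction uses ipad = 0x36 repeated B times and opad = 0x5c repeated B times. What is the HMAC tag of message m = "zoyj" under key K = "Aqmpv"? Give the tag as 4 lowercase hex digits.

Key "Aqmpv" = 41 71 6d 70 76 is 5 bytes > B = 3, so hash it first: H(key) = 02 05, then zero-pad to 3 bytes: K' = 02 05 00.
K' ⊕ ipad = 34 33 36.  K' ⊕ opad = 5e 59 5c.
Inner input = (K'⊕ipad) ∥ m = 34 33 36 ∥ 7a 6f 79 6a.
Inner hash: sum = 52+51+54+122+111+121+106 = 617 → 02 69.
Outer input = (K'⊕opad) ∥ inner = 5e 59 5c ∥ 02 69.
Outer hash (tag): sum = 94+89+92+2+105 = 382 → 01 7e.

017e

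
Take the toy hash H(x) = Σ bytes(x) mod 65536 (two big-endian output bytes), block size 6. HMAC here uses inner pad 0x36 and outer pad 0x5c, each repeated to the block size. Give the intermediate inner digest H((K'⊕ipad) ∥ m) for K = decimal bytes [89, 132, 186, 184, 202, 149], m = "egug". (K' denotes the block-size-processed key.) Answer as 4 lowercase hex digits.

Key decimal bytes [89, 132, 186, 184, 202, 149] = 59 84 ba b8 ca 95 is exactly B = 6 bytes: K' = 59 84 ba b8 ca 95.
K' ⊕ ipad = 6f b2 8c 8e fc a3.
Inner input = 6f b2 8c 8e fc a3 ∥ 65 67 75 67.
Inner hash: sum = 111+178+140+142+252+163+101+103+117+103 = 1410 → 05 82.

0582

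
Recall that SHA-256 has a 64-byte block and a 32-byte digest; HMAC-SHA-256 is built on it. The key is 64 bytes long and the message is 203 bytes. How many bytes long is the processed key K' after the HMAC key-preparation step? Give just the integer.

64

Key is 64 ≤ 64 bytes, zero-padded: |K'| = 64.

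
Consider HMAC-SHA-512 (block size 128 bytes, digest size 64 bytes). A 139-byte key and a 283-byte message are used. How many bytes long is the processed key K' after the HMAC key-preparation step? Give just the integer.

Key is 139 > 128 bytes, so it is hashed to 64 bytes then zero-padded to 128: |K'| = 128.

128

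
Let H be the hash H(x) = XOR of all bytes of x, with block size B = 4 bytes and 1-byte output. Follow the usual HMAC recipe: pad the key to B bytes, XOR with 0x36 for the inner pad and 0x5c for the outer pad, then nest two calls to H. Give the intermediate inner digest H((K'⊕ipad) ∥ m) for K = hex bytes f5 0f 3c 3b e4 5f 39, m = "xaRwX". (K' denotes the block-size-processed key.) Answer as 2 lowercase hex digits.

1b

Key hex bytes f5 0f 3c 3b e4 5f 39 is 7 bytes > B = 4, so hash it first: H(key) = 7f, then zero-pad to 4 bytes: K' = 7f 00 00 00.
K' ⊕ ipad = 49 36 36 36.
Inner input = 49 36 36 36 ∥ 78 61 52 77 58.
Inner hash: XOR 49⊕36⊕36⊕36⊕78⊕61⊕52⊕77⊕58 = 1b.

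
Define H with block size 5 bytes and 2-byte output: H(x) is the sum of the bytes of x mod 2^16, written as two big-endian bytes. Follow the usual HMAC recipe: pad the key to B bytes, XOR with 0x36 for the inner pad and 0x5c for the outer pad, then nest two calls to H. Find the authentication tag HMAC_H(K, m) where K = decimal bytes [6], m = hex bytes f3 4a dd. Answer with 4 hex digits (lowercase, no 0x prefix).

01ef

Key decimal bytes [6] = 06 is 1 byte ≤ B = 5; zero-pad to 5 bytes: K' = 06 00 00 00 00.
K' ⊕ ipad = 30 36 36 36 36.  K' ⊕ opad = 5a 5c 5c 5c 5c.
Inner input = (K'⊕ipad) ∥ m = 30 36 36 36 36 ∥ f3 4a dd.
Inner hash: sum = 48+54+54+54+54+243+74+221 = 802 → 03 22.
Outer input = (K'⊕opad) ∥ inner = 5a 5c 5c 5c 5c ∥ 03 22.
Outer hash (tag): sum = 90+92+92+92+92+3+34 = 495 → 01 ef.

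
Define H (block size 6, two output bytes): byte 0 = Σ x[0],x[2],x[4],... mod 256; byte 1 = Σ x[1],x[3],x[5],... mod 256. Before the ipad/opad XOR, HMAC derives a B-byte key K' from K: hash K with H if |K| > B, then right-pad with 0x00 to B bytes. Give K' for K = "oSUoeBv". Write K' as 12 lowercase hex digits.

|K| = 7 > B = 6, so first hash the key.
H(K): even-index sum = 415 mod 256 = 159; odd-index sum = 260 mod 256 = 4 → 9f 04.
Zero-pad H(K) = 9f 04 to 6 bytes: K' = 9f 04 00 00 00 00.

9f0400000000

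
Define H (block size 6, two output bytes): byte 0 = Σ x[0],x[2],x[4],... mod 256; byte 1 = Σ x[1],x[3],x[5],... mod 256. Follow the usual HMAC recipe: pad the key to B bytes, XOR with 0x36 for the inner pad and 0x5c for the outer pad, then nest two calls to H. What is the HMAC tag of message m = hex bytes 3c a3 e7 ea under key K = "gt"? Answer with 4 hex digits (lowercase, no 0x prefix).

d31b

Key "gt" = 67 74 is 2 bytes ≤ B = 6; zero-pad to 6 bytes: K' = 67 74 00 00 00 00.
K' ⊕ ipad = 51 42 36 36 36 36.  K' ⊕ opad = 3b 28 5c 5c 5c 5c.
Inner input = (K'⊕ipad) ∥ m = 51 42 36 36 36 36 ∥ 3c a3 e7 ea.
Inner hash: even-index sum = 480 mod 256 = 224; odd-index sum = 571 mod 256 = 59 → e0 3b.
Outer input = (K'⊕opad) ∥ inner = 3b 28 5c 5c 5c 5c ∥ e0 3b.
Outer hash (tag): even-index sum = 467 mod 256 = 211; odd-index sum = 283 mod 256 = 27 → d3 1b.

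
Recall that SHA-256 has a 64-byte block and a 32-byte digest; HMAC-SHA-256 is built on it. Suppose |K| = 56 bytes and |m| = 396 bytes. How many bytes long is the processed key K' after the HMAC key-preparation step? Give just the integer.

64

Key is 56 ≤ 64 bytes, zero-padded: |K'| = 64.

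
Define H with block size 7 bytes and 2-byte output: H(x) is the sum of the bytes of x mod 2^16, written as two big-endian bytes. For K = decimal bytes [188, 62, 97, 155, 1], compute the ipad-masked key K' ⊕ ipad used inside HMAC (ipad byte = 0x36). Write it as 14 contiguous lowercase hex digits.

Key decimal bytes [188, 62, 97, 155, 1] = bc 3e 61 9b 01 is 5 bytes ≤ B = 7; zero-pad to 7 bytes: K' = bc 3e 61 9b 01 00 00.
XOR each byte with 0x36: bc⊕36=8a, 3e⊕36=08, 61⊕36=57, 9b⊕36=ad, 01⊕36=37, 00⊕36=36, 00⊕36=36.

8a0857ad373636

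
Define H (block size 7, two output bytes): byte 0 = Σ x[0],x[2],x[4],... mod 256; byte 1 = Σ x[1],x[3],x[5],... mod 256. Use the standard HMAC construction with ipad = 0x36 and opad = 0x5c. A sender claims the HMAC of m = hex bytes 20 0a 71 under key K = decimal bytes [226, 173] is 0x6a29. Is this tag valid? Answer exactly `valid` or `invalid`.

valid

Key decimal bytes [226, 173] = e2 ad is 2 bytes ≤ B = 7; zero-pad to 7 bytes: K' = e2 ad 00 00 00 00 00.
K' ⊕ ipad = d4 9b 36 36 36 36 36; K' ⊕ opad = be f1 5c 5c 5c 5c 5c.
Inner hash: even-index sum = 384 mod 256 = 128; odd-index sum = 408 mod 256 = 152 → 80 98.
Outer hash (recomputed tag): even-index sum = 618 mod 256 = 106; odd-index sum = 553 mod 256 = 41 → 6a 29.
Recomputed tag = 6a29; claimed = 6a29 → match.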